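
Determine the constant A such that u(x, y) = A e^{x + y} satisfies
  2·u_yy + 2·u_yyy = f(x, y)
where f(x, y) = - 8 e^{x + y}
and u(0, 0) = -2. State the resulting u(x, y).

Answer: u(x, y) = - 2 e^{x + y}

Derivation:
Substitute the ansatz u = A e^{x + y} into the left-hand side.
Derivatives of the ansatz:
  u_yy = A e^{x} e^{y}
  u_yyy = A e^{x} e^{y}
Term by term:
  2·u_yy = 2 A e^{x} e^{y}
  2·u_yyy = 2 A e^{x} e^{y}
So the left-hand side equals
  4 A e^{x} e^{y}
This must equal f(x, y) identically; expanded, f = - 8 e^{x} e^{y}.
Matching coefficients of the independent functions:
  [e^{x} e^{y}]:  4 A = -8
Solving: A = -2.
Check against the point condition:
  u(0, 0) = -2  ⟹  A = -2  ✓
Hence u(x, y) = - 2 e^{x + y}.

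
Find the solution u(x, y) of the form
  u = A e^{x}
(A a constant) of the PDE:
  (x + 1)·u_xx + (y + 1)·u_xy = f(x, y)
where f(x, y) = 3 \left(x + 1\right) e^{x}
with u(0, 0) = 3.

Substitute the ansatz u = A e^{x} into the left-hand side.
Derivatives of the ansatz:
  u_xx = A e^{x}
  u_xy = 0
Term by term:
  (x + 1)·u_xx = A x e^{x} + A e^{x}
  (y + 1)·u_xy = 0
So the left-hand side equals
  A x e^{x} + A e^{x}
This must equal f(x, y) identically; expanded, f = 3 x e^{x} + 3 e^{x}.
Matching coefficients of the independent functions:
  [x e^{x}, e^{x}]:  A = 3
Solving: A = 3.
Check against the point condition:
  u(0, 0) = 3  ⟹  A = 3  ✓
Hence u(x, y) = 3 e^{x}.

Answer: u(x, y) = 3 e^{x}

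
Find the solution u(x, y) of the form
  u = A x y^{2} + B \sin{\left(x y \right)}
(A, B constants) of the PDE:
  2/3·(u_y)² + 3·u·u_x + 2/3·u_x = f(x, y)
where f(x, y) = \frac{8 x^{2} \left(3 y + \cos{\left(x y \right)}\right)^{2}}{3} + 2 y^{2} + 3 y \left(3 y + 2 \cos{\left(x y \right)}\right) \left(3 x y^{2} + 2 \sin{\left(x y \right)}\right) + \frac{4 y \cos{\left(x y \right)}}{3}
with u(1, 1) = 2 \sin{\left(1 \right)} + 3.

Substitute the ansatz u = A x y^{2} + B \sin{\left(x y \right)} into the left-hand side.
Derivatives of the ansatz:
  u_y = 2 A x y + B x \cos{\left(x y \right)}
  u_x = A y^{2} + B y \cos{\left(x y \right)}
Term by term:
  2/3·(u_y)² = \frac{8 A^{2} x^{2} y^{2}}{3} + \frac{8 A B x^{2} y \cos{\left(x y \right)}}{3} + \frac{2 B^{2} x^{2} \cos^{2}{\left(x y \right)}}{3}
  3·u·u_x = 3 A^{2} x y^{4} + 3 A B x y^{3} \cos{\left(x y \right)} + 3 A B y^{2} \sin{\left(x y \right)} + 3 B^{2} y \sin{\left(x y \right)} \cos{\left(x y \right)}
  2/3·u_x = \frac{2 A y^{2}}{3} + \frac{2 B y \cos{\left(x y \right)}}{3}
So the left-hand side equals
  \frac{8 A^{2} x^{2} y^{2}}{3} + 3 A^{2} x y^{4} + \frac{8 A B x^{2} y \cos{\left(x y \right)}}{3} + 3 A B x y^{3} \cos{\left(x y \right)} + 3 A B y^{2} \sin{\left(x y \right)} + \frac{2 A y^{2}}{3} + \frac{2 B^{2} x^{2} \cos^{2}{\left(x y \right)}}{3} + 3 B^{2} y \sin{\left(x y \right)} \cos{\left(x y \right)} + \frac{2 B y \cos{\left(x y \right)}}{3}
This must equal f(x, y) identically; expanded, f = 24 x^{2} y^{2} + 16 x^{2} y \cos{\left(x y \right)} + \frac{8 x^{2} \cos^{2}{\left(x y \right)}}{3} + 27 x y^{4} + 18 x y^{3} \cos{\left(x y \right)} + 18 y^{2} \sin{\left(x y \right)} + 2 y^{2} + 12 y \sin{\left(x y \right)} \cos{\left(x y \right)} + \frac{4 y \cos{\left(x y \right)}}{3}.
Matching coefficients of the independent functions:
  [y^{2}]:  \frac{2 A}{3} = 2
  [x y^{4}]:  3 A^{2} = 27
  [x^{2} y^{2}]:  \frac{8 A^{2}}{3} = 24
  [x^{2} \cos^{2}{\left(x y \right)}]:  \frac{2 B^{2}}{3} = \frac{8}{3}
  [y \cos{\left(x y \right)}]:  \frac{2 B}{3} = \frac{4}{3}
  [y^{2} \sin{\left(x y \right)}, x y^{3} \cos{\left(x y \right)}]:  3 A B = 18
  [x^{2} y \cos{\left(x y \right)}]:  \frac{8 A B}{3} = 16
  [y \sin{\left(x y \right)} \cos{\left(x y \right)}]:  3 B^{2} = 12
Solving: A = 3, B = 2.
Check against the point condition:
  u(1, 1) = 2 \sin{\left(1 \right)} + 3  ⟹  A + B \sin{\left(1 \right)} = 2 \sin{\left(1 \right)} + 3  ✓
Hence u(x, y) = 3 x y^{2} + 2 \sin{\left(x y \right)}.

Answer: u(x, y) = 3 x y^{2} + 2 \sin{\left(x y \right)}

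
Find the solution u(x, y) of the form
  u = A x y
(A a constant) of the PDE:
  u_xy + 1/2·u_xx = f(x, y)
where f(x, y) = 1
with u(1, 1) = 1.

Answer: u(x, y) = x y

Derivation:
Substitute the ansatz u = A x y into the left-hand side.
Derivatives of the ansatz:
  u_xy = A
  u_xx = 0
Term by term:
  u_xy = A
  1/2·u_xx = 0
So the left-hand side equals
  A
This must equal f(x, y) = 1 identically.
Matching coefficients of the independent functions:
  [constant term]:  A = 1
Solving: A = 1.
Check against the point condition:
  u(1, 1) = 1  ⟹  A = 1  ✓
Hence u(x, y) = x y.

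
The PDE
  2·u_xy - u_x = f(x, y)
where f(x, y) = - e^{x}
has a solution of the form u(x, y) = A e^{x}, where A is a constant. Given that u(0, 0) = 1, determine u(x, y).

Substitute the ansatz u = A e^{x} into the left-hand side.
Derivatives of the ansatz:
  u_xy = 0
  u_x = A e^{x}
Term by term:
  2·u_xy = 0
  -u_x = - A e^{x}
So the left-hand side equals
  - A e^{x}
This must equal f(x, y) = - e^{x} identically.
Matching coefficients of the independent functions:
  [e^{x}]:  - A = -1
Solving: A = 1.
Check against the point condition:
  u(0, 0) = 1  ⟹  A = 1  ✓
Hence u(x, y) = e^{x}.

Answer: u(x, y) = e^{x}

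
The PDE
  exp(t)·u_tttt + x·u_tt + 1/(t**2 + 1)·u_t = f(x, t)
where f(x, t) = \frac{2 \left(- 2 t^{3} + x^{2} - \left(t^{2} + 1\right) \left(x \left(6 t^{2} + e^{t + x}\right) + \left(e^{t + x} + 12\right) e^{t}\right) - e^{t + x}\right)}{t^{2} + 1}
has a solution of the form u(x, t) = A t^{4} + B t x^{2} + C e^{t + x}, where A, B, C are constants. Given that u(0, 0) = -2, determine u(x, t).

Substitute the ansatz u = A t^{4} + B t x^{2} + C e^{t + x} into the left-hand side.
Derivatives of the ansatz:
  u_tttt = 24 A + C e^{t} e^{x}
  u_tt = 12 A t^{2} + C e^{t} e^{x}
  u_t = 4 A t^{3} + B x^{2} + C e^{t} e^{x}
Term by term:
  exp(t)·u_tttt = 24 A e^{t} + C e^{2 t} e^{x}
  x·u_tt = 12 A t^{2} x + C x e^{t} e^{x}
  1/(t**2 + 1)·u_t = \frac{4 A t^{3}}{t^{2} + 1} + \frac{B x^{2}}{t^{2} + 1} + \frac{C e^{t} e^{x}}{t^{2} + 1}
So the left-hand side equals
  \frac{4 A t^{3}}{t^{2} + 1} + 12 A t^{2} x + 24 A e^{t} + \frac{B x^{2}}{t^{2} + 1} + C x e^{t} e^{x} + C e^{2 t} e^{x} + \frac{C e^{t} e^{x}}{t^{2} + 1}
This must equal f(x, t) identically; expanded, f = - \frac{4 t^{3}}{t^{2} + 1} - 12 t^{2} x + \frac{2 x^{2}}{t^{2} + 1} - 2 x e^{t} e^{x} - 2 e^{2 t} e^{x} - 24 e^{t} - \frac{2 e^{t} e^{x}}{t^{2} + 1}.
Matching coefficients of the independent functions:
  [t^{2} x]:  12 A = -12
  [\frac{t^{3}}{t^{2} + 1}]:  4 A = -4
  [\frac{x^{2}}{t^{2} + 1}]:  B = 2
  [e^{2 t} e^{x}, x e^{t} e^{x}, \frac{e^{t} e^{x}}{t^{2} + 1}]:  C = -2
  [e^{t}]:  24 A = -24
Solving: A = -1, B = 2, C = -2.
Check against the point condition:
  u(0, 0) = -2  ⟹  C = -2  ✓
Hence u(x, t) = - t^{4} + 2 t x^{2} - 2 e^{t + x}.

Answer: u(x, t) = - t^{4} + 2 t x^{2} - 2 e^{t + x}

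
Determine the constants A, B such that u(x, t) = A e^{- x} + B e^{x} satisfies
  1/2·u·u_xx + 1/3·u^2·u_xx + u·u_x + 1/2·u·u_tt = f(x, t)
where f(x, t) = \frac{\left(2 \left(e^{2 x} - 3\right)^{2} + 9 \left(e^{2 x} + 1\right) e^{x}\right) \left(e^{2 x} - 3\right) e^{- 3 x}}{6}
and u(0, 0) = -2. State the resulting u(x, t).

Answer: u(x, t) = e^{x} - 3 e^{- x}

Derivation:
Substitute the ansatz u = A e^{- x} + B e^{x} into the left-hand side.
Derivatives of the ansatz:
  u_xx = A e^{- x} + B e^{x}
  u_x = - A e^{- x} + B e^{x}
  u_tt = 0
Term by term:
  1/2·u·u_xx = \frac{A^{2} e^{- 2 x}}{2} + A B + \frac{B^{2} e^{2 x}}{2}
  1/3·u^2·u_xx = \frac{A^{3} e^{- 3 x}}{3} + A^{2} B e^{- x} + A B^{2} e^{x} + \frac{B^{3} e^{3 x}}{3}
  u·u_x = - A^{2} e^{- 2 x} + B^{2} e^{2 x}
  1/2·u·u_tt = 0
So the left-hand side equals
  \frac{A^{3} e^{- 3 x}}{3} + A^{2} B e^{- x} - \frac{A^{2} e^{- 2 x}}{2} + A B^{2} e^{x} + A B + \frac{B^{3} e^{3 x}}{3} + \frac{3 B^{2} e^{2 x}}{2}
This must equal f(x, t) identically; expanded, f = \frac{e^{3 x}}{3} + \frac{3 e^{2 x}}{2} - 3 e^{x} - 3 + 9 e^{- x} - \frac{9 e^{- 2 x}}{2} - 9 e^{- 3 x}.
Matching coefficients of the independent functions:
  [constant term]:  A B = -3
  [e^{- 3 x}]:  \frac{A^{3}}{3} = -9
  [e^{- 2 x}]:  - \frac{A^{2}}{2} = - \frac{9}{2}
  [e^{- x}]:  A^{2} B = 9
  [e^{x}]:  A B^{2} = -3
  [e^{2 x}]:  \frac{3 B^{2}}{2} = \frac{3}{2}
  [e^{3 x}]:  \frac{B^{3}}{3} = \frac{1}{3}
Solving: A = -3, B = 1.
Check against the point condition:
  u(0, 0) = -2  ⟹  A + B = -2  ✓
Hence u(x, t) = e^{x} - 3 e^{- x}.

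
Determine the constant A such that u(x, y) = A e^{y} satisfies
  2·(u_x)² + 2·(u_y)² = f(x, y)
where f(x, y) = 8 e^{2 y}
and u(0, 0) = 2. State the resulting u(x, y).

Substitute the ansatz u = A e^{y} into the left-hand side.
Derivatives of the ansatz:
  u_x = 0
  u_y = A e^{y}
Term by term:
  2·(u_x)² = 0
  2·(u_y)² = 2 A^{2} e^{2 y}
So the left-hand side equals
  2 A^{2} e^{2 y}
This must equal f(x, y) = 8 e^{2 y} identically.
Matching coefficients of the independent functions:
  [e^{2 y}]:  2 A^{2} = 8
These equations allow (A) = (-2) or (2).
Impose the point condition(s):
  u(0, 0) = 2  ⟹  A = 2
Only A = 2 satisfies everything.
Hence u(x, y) = 2 e^{y}.

Answer: u(x, y) = 2 e^{y}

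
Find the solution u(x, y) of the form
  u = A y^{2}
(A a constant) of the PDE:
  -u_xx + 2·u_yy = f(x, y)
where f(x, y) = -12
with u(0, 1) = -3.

Substitute the ansatz u = A y^{2} into the left-hand side.
Derivatives of the ansatz:
  u_xx = 0
  u_yy = 2 A
Term by term:
  -u_xx = 0
  2·u_yy = 4 A
So the left-hand side equals
  4 A
This must equal f(x, y) = -12 identically.
Matching coefficients of the independent functions:
  [constant term]:  4 A = -12
Solving: A = -3.
Check against the point condition:
  u(0, 1) = -3  ⟹  A = -3  ✓
Hence u(x, y) = - 3 y^{2}.

Answer: u(x, y) = - 3 y^{2}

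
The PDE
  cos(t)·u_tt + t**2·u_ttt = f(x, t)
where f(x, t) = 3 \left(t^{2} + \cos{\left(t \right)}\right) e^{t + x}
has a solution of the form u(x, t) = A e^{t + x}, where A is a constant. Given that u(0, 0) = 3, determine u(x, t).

Substitute the ansatz u = A e^{t + x} into the left-hand side.
Derivatives of the ansatz:
  u_tt = A e^{t} e^{x}
  u_ttt = A e^{t} e^{x}
Term by term:
  cos(t)·u_tt = A e^{t} e^{x} \cos{\left(t \right)}
  t**2·u_ttt = A t^{2} e^{t} e^{x}
So the left-hand side equals
  A t^{2} e^{t} e^{x} + A e^{t} e^{x} \cos{\left(t \right)}
This must equal f(x, t) identically; expanded, f = 3 t^{2} e^{t} e^{x} + 3 e^{t} e^{x} \cos{\left(t \right)}.
Matching coefficients of the independent functions:
  [t^{2} e^{t} e^{x}, e^{t} e^{x} \cos{\left(t \right)}]:  A = 3
Solving: A = 3.
Check against the point condition:
  u(0, 0) = 3  ⟹  A = 3  ✓
Hence u(x, t) = 3 e^{t + x}.

Answer: u(x, t) = 3 e^{t + x}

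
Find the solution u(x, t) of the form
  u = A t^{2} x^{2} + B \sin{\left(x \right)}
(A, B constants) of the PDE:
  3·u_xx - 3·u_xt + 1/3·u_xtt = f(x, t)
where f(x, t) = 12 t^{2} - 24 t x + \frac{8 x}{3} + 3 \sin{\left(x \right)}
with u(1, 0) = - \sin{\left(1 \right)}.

Substitute the ansatz u = A t^{2} x^{2} + B \sin{\left(x \right)} into the left-hand side.
Derivatives of the ansatz:
  u_xx = 2 A t^{2} - B \sin{\left(x \right)}
  u_xt = 4 A t x
  u_xtt = 4 A x
Term by term:
  3·u_xx = 6 A t^{2} - 3 B \sin{\left(x \right)}
  -3·u_xt = - 12 A t x
  1/3·u_xtt = \frac{4 A x}{3}
So the left-hand side equals
  6 A t^{2} - 12 A t x + \frac{4 A x}{3} - 3 B \sin{\left(x \right)}
This must equal f(x, t) = 12 t^{2} - 24 t x + \frac{8 x}{3} + 3 \sin{\left(x \right)} identically.
Matching coefficients of the independent functions:
  [t^{2}]:  6 A = 12
  [x]:  \frac{4 A}{3} = \frac{8}{3}
  [t x]:  - 12 A = -24
  [\sin{\left(x \right)}]:  - 3 B = 3
Solving: A = 2, B = -1.
Check against the point condition:
  u(1, 0) = - \sin{\left(1 \right)}  ⟹  B \sin{\left(1 \right)} = - \sin{\left(1 \right)}  ✓
Hence u(x, t) = 2 t^{2} x^{2} - \sin{\left(x \right)}.

Answer: u(x, t) = 2 t^{2} x^{2} - \sin{\left(x \right)}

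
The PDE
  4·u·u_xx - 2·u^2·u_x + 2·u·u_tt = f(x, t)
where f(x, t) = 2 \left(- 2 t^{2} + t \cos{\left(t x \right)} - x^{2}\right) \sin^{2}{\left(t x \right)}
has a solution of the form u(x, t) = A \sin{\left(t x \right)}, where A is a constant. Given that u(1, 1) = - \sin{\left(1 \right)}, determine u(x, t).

Answer: u(x, t) = - \sin{\left(t x \right)}

Derivation:
Substitute the ansatz u = A \sin{\left(t x \right)} into the left-hand side.
Derivatives of the ansatz:
  u_xx = - A t^{2} \sin{\left(t x \right)}
  u_x = A t \cos{\left(t x \right)}
  u_tt = - A x^{2} \sin{\left(t x \right)}
Term by term:
  4·u·u_xx = - 4 A^{2} t^{2} \sin^{2}{\left(t x \right)}
  -2·u^2·u_x = - 2 A^{3} t \sin^{2}{\left(t x \right)} \cos{\left(t x \right)}
  2·u·u_tt = - 2 A^{2} x^{2} \sin^{2}{\left(t x \right)}
So the left-hand side equals
  - 2 A^{3} t \sin^{2}{\left(t x \right)} \cos{\left(t x \right)} - 4 A^{2} t^{2} \sin^{2}{\left(t x \right)} - 2 A^{2} x^{2} \sin^{2}{\left(t x \right)}
This must equal f(x, t) identically; expanded, f = - 4 t^{2} \sin^{2}{\left(t x \right)} + 2 t \sin^{2}{\left(t x \right)} \cos{\left(t x \right)} - 2 x^{2} \sin^{2}{\left(t x \right)}.
Matching coefficients of the independent functions:
  [t^{2} \sin^{2}{\left(t x \right)}]:  - 4 A^{2} = -4
  [x^{2} \sin^{2}{\left(t x \right)}]:  - 2 A^{2} = -2
  [t \sin^{2}{\left(t x \right)} \cos{\left(t x \right)}]:  - 2 A^{3} = 2
Solving: A = -1.
Check against the point condition:
  u(1, 1) = - \sin{\left(1 \right)}  ⟹  A \sin{\left(1 \right)} = - \sin{\left(1 \right)}  ✓
Hence u(x, t) = - \sin{\left(t x \right)}.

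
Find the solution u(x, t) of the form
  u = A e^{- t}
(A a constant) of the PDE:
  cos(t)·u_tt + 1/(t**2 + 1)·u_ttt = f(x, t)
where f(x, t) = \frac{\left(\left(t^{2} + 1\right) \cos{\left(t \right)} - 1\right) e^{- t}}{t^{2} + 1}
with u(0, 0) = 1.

Answer: u(x, t) = e^{- t}

Derivation:
Substitute the ansatz u = A e^{- t} into the left-hand side.
Derivatives of the ansatz:
  u_tt = A e^{- t}
  u_ttt = - A e^{- t}
Term by term:
  cos(t)·u_tt = A e^{- t} \cos{\left(t \right)}
  1/(t**2 + 1)·u_ttt = - \frac{A}{t^{2} e^{t} + e^{t}}
So the left-hand side equals
  A e^{- t} \cos{\left(t \right)} - \frac{A}{t^{2} e^{t} + e^{t}}
This must equal f(x, t) identically; expanded, f = e^{- t} \cos{\left(t \right)} - \frac{1}{t^{2} e^{t} + e^{t}}.
Matching coefficients of the independent functions:
  [e^{- t} \cos{\left(t \right)}]:  A = 1
  [\frac{1}{t^{2} e^{t} + e^{t}}]:  - A = -1
Solving: A = 1.
Check against the point condition:
  u(0, 0) = 1  ⟹  A = 1  ✓
Hence u(x, t) = e^{- t}.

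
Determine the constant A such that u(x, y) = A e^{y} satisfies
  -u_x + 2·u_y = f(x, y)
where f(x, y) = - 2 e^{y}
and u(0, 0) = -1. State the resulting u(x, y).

Answer: u(x, y) = - e^{y}

Derivation:
Substitute the ansatz u = A e^{y} into the left-hand side.
Derivatives of the ansatz:
  u_x = 0
  u_y = A e^{y}
Term by term:
  -u_x = 0
  2·u_y = 2 A e^{y}
So the left-hand side equals
  2 A e^{y}
This must equal f(x, y) = - 2 e^{y} identically.
Matching coefficients of the independent functions:
  [e^{y}]:  2 A = -2
Solving: A = -1.
Check against the point condition:
  u(0, 0) = -1  ⟹  A = -1  ✓
Hence u(x, y) = - e^{y}.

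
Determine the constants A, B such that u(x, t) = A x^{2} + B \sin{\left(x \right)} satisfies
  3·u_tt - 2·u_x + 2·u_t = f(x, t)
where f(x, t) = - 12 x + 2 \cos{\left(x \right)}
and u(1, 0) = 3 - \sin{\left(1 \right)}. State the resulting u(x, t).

Substitute the ansatz u = A x^{2} + B \sin{\left(x \right)} into the left-hand side.
Derivatives of the ansatz:
  u_tt = 0
  u_x = 2 A x + B \cos{\left(x \right)}
  u_t = 0
Term by term:
  3·u_tt = 0
  -2·u_x = - 4 A x - 2 B \cos{\left(x \right)}
  2·u_t = 0
So the left-hand side equals
  - 4 A x - 2 B \cos{\left(x \right)}
This must equal f(x, t) = - 12 x + 2 \cos{\left(x \right)} identically.
Matching coefficients of the independent functions:
  [x]:  - 4 A = -12
  [\cos{\left(x \right)}]:  - 2 B = 2
Solving: A = 3, B = -1.
Check against the point condition:
  u(1, 0) = 3 - \sin{\left(1 \right)}  ⟹  A + B \sin{\left(1 \right)} = 3 - \sin{\left(1 \right)}  ✓
Hence u(x, t) = 3 x^{2} - \sin{\left(x \right)}.

Answer: u(x, t) = 3 x^{2} - \sin{\left(x \right)}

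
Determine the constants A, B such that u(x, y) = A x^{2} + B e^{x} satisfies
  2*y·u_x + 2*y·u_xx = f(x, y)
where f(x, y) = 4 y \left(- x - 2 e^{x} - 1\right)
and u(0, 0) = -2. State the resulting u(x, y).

Substitute the ansatz u = A x^{2} + B e^{x} into the left-hand side.
Derivatives of the ansatz:
  u_x = 2 A x + B e^{x}
  u_xx = 2 A + B e^{x}
Term by term:
  2*y·u_x = 4 A x y + 2 B y e^{x}
  2*y·u_xx = 4 A y + 2 B y e^{x}
So the left-hand side equals
  4 A x y + 4 A y + 4 B y e^{x}
This must equal f(x, y) identically; expanded, f = - 4 x y - 8 y e^{x} - 4 y.
Matching coefficients of the independent functions:
  [y, x y]:  4 A = -4
  [y e^{x}]:  4 B = -8
Solving: A = -1, B = -2.
Check against the point condition:
  u(0, 0) = -2  ⟹  B = -2  ✓
Hence u(x, y) = - x^{2} - 2 e^{x}.

Answer: u(x, y) = - x^{2} - 2 e^{x}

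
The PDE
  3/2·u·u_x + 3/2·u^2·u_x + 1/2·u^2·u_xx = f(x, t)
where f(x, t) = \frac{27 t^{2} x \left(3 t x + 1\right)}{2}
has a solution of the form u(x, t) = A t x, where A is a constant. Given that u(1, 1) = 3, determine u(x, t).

Substitute the ansatz u = A t x into the left-hand side.
Derivatives of the ansatz:
  u_x = A t
  u_xx = 0
Term by term:
  3/2·u·u_x = \frac{3 A^{2} t^{2} x}{2}
  3/2·u^2·u_x = \frac{3 A^{3} t^{3} x^{2}}{2}
  1/2·u^2·u_xx = 0
So the left-hand side equals
  \frac{3 A^{3} t^{3} x^{2}}{2} + \frac{3 A^{2} t^{2} x}{2}
This must equal f(x, t) identically; expanded, f = \frac{81 t^{3} x^{2}}{2} + \frac{27 t^{2} x}{2}.
Matching coefficients of the independent functions:
  [t^{2} x]:  \frac{3 A^{2}}{2} = \frac{27}{2}
  [t^{3} x^{2}]:  \frac{3 A^{3}}{2} = \frac{81}{2}
Solving: A = 3.
Check against the point condition:
  u(1, 1) = 3  ⟹  A = 3  ✓
Hence u(x, t) = 3 t x.

Answer: u(x, t) = 3 t x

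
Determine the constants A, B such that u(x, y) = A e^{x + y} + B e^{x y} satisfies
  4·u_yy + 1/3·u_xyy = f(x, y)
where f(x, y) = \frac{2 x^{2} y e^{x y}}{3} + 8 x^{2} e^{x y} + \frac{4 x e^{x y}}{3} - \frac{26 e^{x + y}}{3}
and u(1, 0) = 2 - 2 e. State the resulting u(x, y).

Substitute the ansatz u = A e^{x + y} + B e^{x y} into the left-hand side.
Derivatives of the ansatz:
  u_yy = A e^{x} e^{y} + B x^{2} e^{x y}
  u_xyy = A e^{x} e^{y} + B x^{2} y e^{x y} + 2 B x e^{x y}
Term by term:
  4·u_yy = 4 A e^{x} e^{y} + 4 B x^{2} e^{x y}
  1/3·u_xyy = \frac{A e^{x} e^{y}}{3} + \frac{B x^{2} y e^{x y}}{3} + \frac{2 B x e^{x y}}{3}
So the left-hand side equals
  \frac{13 A e^{x} e^{y}}{3} + \frac{B x^{2} y e^{x y}}{3} + 4 B x^{2} e^{x y} + \frac{2 B x e^{x y}}{3}
This must equal f(x, y) identically; expanded, f = \frac{2 x^{2} y e^{x y}}{3} + 8 x^{2} e^{x y} + \frac{4 x e^{x y}}{3} - \frac{26 e^{x} e^{y}}{3}.
Matching coefficients of the independent functions:
  [x e^{x y}]:  \frac{2 B}{3} = \frac{4}{3}
  [x^{2} e^{x y}]:  4 B = 8
  [e^{x} e^{y}]:  \frac{13 A}{3} = - \frac{26}{3}
  [x^{2} y e^{x y}]:  \frac{B}{3} = \frac{2}{3}
Solving: A = -2, B = 2.
Check against the point condition:
  u(1, 0) = 2 - 2 e  ⟹  e A + B = 2 - 2 e  ✓
Hence u(x, y) = 2 e^{x y} - 2 e^{x + y}.

Answer: u(x, y) = 2 e^{x y} - 2 e^{x + y}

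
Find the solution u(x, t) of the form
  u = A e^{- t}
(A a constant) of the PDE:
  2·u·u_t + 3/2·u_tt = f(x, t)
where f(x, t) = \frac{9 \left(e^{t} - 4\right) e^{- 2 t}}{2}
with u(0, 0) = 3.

Substitute the ansatz u = A e^{- t} into the left-hand side.
Derivatives of the ansatz:
  u_t = - A e^{- t}
  u_tt = A e^{- t}
Term by term:
  2·u·u_t = - 2 A^{2} e^{- 2 t}
  3/2·u_tt = \frac{3 A e^{- t}}{2}
So the left-hand side equals
  - 2 A^{2} e^{- 2 t} + \frac{3 A e^{- t}}{2}
This must equal f(x, t) = \frac{9 \left(e^{t} - 4\right) e^{- 2 t}}{2} identically.
Matching coefficients of the independent functions:
  [e^{- 2 t}]:  - 2 A^{2} = -18
  [e^{- t}]:  \frac{3 A}{2} = \frac{9}{2}
Solving: A = 3.
Check against the point condition:
  u(0, 0) = 3  ⟹  A = 3  ✓
Hence u(x, t) = 3 e^{- t}.

Answer: u(x, t) = 3 e^{- t}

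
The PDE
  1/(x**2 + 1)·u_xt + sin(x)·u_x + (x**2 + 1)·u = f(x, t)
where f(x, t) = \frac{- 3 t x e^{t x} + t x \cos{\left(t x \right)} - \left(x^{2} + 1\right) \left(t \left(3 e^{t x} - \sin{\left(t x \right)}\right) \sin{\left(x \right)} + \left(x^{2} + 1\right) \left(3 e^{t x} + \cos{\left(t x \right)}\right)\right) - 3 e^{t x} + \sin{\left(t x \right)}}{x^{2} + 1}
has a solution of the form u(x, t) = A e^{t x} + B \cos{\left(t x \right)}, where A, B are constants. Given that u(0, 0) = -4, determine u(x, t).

Answer: u(x, t) = - 3 e^{t x} - \cos{\left(t x \right)}

Derivation:
Substitute the ansatz u = A e^{t x} + B \cos{\left(t x \right)} into the left-hand side.
Derivatives of the ansatz:
  u_xt = A t x e^{t x} + A e^{t x} - B t x \cos{\left(t x \right)} - B \sin{\left(t x \right)}
  u_x = A t e^{t x} - B t \sin{\left(t x \right)}
Term by term:
  1/(x**2 + 1)·u_xt = \frac{A t x e^{t x}}{x^{2} + 1} + \frac{A e^{t x}}{x^{2} + 1} - \frac{B t x \cos{\left(t x \right)}}{x^{2} + 1} - \frac{B \sin{\left(t x \right)}}{x^{2} + 1}
  sin(x)·u_x = A t e^{t x} \sin{\left(x \right)} - B t \sin{\left(x \right)} \sin{\left(t x \right)}
  (x**2 + 1)·u = A x^{2} e^{t x} + A e^{t x} + B x^{2} \cos{\left(t x \right)} + B \cos{\left(t x \right)}
So the left-hand side equals
  \frac{A t x e^{t x}}{x^{2} + 1} + A t e^{t x} \sin{\left(x \right)} + A x^{2} e^{t x} + A e^{t x} + \frac{A e^{t x}}{x^{2} + 1} - \frac{B t x \cos{\left(t x \right)}}{x^{2} + 1} - B t \sin{\left(x \right)} \sin{\left(t x \right)} + B x^{2} \cos{\left(t x \right)} + B \cos{\left(t x \right)} - \frac{B \sin{\left(t x \right)}}{x^{2} + 1}
This must equal f(x, t) identically; expanded, f = - \frac{3 t x e^{t x}}{x^{2} + 1} + \frac{t x \cos{\left(t x \right)}}{x^{2} + 1} - 3 t e^{t x} \sin{\left(x \right)} + t \sin{\left(x \right)} \sin{\left(t x \right)} - 3 x^{2} e^{t x} - x^{2} \cos{\left(t x \right)} - 3 e^{t x} - \cos{\left(t x \right)} - \frac{3 e^{t x}}{x^{2} + 1} + \frac{\sin{\left(t x \right)}}{x^{2} + 1}.
Matching coefficients of the independent functions:
  [x^{2} e^{t x}, \frac{e^{t x}}{x^{2} + 1}, t e^{t x} \sin{\left(x \right)}, \frac{t x e^{t x}}{x^{2} + 1}, …]:  A = -3
  [x^{2} \cos{\left(t x \right)}, \cos{\left(t x \right)}]:  B = -1
  [\frac{\sin{\left(t x \right)}}{x^{2} + 1}, t \sin{\left(x \right)} \sin{\left(t x \right)}, \frac{t x \cos{\left(t x \right)}}{x^{2} + 1}]:  - B = 1
Solving: A = -3, B = -1.
Check against the point condition:
  u(0, 0) = -4  ⟹  A + B = -4  ✓
Hence u(x, t) = - 3 e^{t x} - \cos{\left(t x \right)}.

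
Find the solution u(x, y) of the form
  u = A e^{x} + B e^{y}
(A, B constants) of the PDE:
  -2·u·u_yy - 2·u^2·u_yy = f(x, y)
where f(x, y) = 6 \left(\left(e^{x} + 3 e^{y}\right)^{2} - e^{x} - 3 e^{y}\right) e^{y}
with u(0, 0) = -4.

Answer: u(x, y) = - e^{x} - 3 e^{y}

Derivation:
Substitute the ansatz u = A e^{x} + B e^{y} into the left-hand side.
Derivatives of the ansatz:
  u_yy = B e^{y}
Term by term:
  -2·u·u_yy = - 2 A B e^{x} e^{y} - 2 B^{2} e^{2 y}
  -2·u^2·u_yy = - 2 A^{2} B e^{2 x} e^{y} - 4 A B^{2} e^{x} e^{2 y} - 2 B^{3} e^{3 y}
So the left-hand side equals
  - 2 A^{2} B e^{2 x} e^{y} - 4 A B^{2} e^{x} e^{2 y} - 2 A B e^{x} e^{y} - 2 B^{3} e^{3 y} - 2 B^{2} e^{2 y}
This must equal f(x, y) identically; expanded, f = 6 e^{2 x} e^{y} + 36 e^{x} e^{2 y} - 6 e^{x} e^{y} + 54 e^{3 y} - 18 e^{2 y}.
Matching coefficients of the independent functions:
  [e^{x} e^{y}]:  - 2 A B = -6
  [e^{x} e^{2 y}]:  - 4 A B^{2} = 36
  [e^{2 x} e^{y}]:  - 2 A^{2} B = 6
  [e^{2 y}]:  - 2 B^{2} = -18
  [e^{3 y}]:  - 2 B^{3} = 54
Solving: A = -1, B = -3.
Check against the point condition:
  u(0, 0) = -4  ⟹  A + B = -4  ✓
Hence u(x, y) = - e^{x} - 3 e^{y}.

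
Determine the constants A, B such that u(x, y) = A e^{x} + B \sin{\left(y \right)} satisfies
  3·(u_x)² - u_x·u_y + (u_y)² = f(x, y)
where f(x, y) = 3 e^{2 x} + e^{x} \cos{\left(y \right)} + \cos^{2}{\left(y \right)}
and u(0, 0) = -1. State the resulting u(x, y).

Substitute the ansatz u = A e^{x} + B \sin{\left(y \right)} into the left-hand side.
Derivatives of the ansatz:
  u_x = A e^{x}
  u_y = B \cos{\left(y \right)}
Term by term:
  3·(u_x)² = 3 A^{2} e^{2 x}
  -u_x·u_y = - A B e^{x} \cos{\left(y \right)}
  (u_y)² = B^{2} \cos^{2}{\left(y \right)}
So the left-hand side equals
  3 A^{2} e^{2 x} - A B e^{x} \cos{\left(y \right)} + B^{2} \cos^{2}{\left(y \right)}
This must equal f(x, y) = 3 e^{2 x} + e^{x} \cos{\left(y \right)} + \cos^{2}{\left(y \right)} identically.
Matching coefficients of the independent functions:
  [e^{x} \cos{\left(y \right)}]:  - A B = 1
  [e^{2 x}]:  3 A^{2} = 3
  [\cos^{2}{\left(y \right)}]:  B^{2} = 1
These equations allow (A, B) = (-1, 1) or (1, -1).
Impose the point condition(s):
  u(0, 0) = -1  ⟹  A = -1
Only A = -1, B = 1 satisfies everything.
Hence u(x, y) = - e^{x} + \sin{\left(y \right)}.

Answer: u(x, y) = - e^{x} + \sin{\left(y \right)}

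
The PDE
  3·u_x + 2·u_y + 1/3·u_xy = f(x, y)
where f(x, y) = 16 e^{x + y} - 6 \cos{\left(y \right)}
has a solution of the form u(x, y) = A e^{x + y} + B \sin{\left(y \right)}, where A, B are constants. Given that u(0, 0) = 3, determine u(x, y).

Substitute the ansatz u = A e^{x + y} + B \sin{\left(y \right)} into the left-hand side.
Derivatives of the ansatz:
  u_x = A e^{x} e^{y}
  u_y = A e^{x} e^{y} + B \cos{\left(y \right)}
  u_xy = A e^{x} e^{y}
Term by term:
  3·u_x = 3 A e^{x} e^{y}
  2·u_y = 2 A e^{x} e^{y} + 2 B \cos{\left(y \right)}
  1/3·u_xy = \frac{A e^{x} e^{y}}{3}
So the left-hand side equals
  \frac{16 A e^{x} e^{y}}{3} + 2 B \cos{\left(y \right)}
This must equal f(x, y) identically; expanded, f = 16 e^{x} e^{y} - 6 \cos{\left(y \right)}.
Matching coefficients of the independent functions:
  [e^{x} e^{y}]:  \frac{16 A}{3} = 16
  [\cos{\left(y \right)}]:  2 B = -6
Solving: A = 3, B = -3.
Check against the point condition:
  u(0, 0) = 3  ⟹  A = 3  ✓
Hence u(x, y) = 3 e^{x + y} - 3 \sin{\left(y \right)}.

Answer: u(x, y) = 3 e^{x + y} - 3 \sin{\left(y \right)}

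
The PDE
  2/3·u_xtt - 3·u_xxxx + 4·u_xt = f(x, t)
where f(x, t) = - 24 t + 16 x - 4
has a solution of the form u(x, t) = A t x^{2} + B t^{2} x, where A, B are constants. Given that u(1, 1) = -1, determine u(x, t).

Substitute the ansatz u = A t x^{2} + B t^{2} x into the left-hand side.
Derivatives of the ansatz:
  u_xtt = 2 B
  u_xxxx = 0
  u_xt = 2 A x + 2 B t
Term by term:
  2/3·u_xtt = \frac{4 B}{3}
  -3·u_xxxx = 0
  4·u_xt = 8 A x + 8 B t
So the left-hand side equals
  8 A x + 8 B t + \frac{4 B}{3}
This must equal f(x, t) = - 24 t + 16 x - 4 identically.
Matching coefficients of the independent functions:
  [constant term]:  \frac{4 B}{3} = -4
  [t]:  8 B = -24
  [x]:  8 A = 16
Solving: A = 2, B = -3.
Check against the point condition:
  u(1, 1) = -1  ⟹  A + B = -1  ✓
Hence u(x, t) = - 3 t^{2} x + 2 t x^{2}.

Answer: u(x, t) = - 3 t^{2} x + 2 t x^{2}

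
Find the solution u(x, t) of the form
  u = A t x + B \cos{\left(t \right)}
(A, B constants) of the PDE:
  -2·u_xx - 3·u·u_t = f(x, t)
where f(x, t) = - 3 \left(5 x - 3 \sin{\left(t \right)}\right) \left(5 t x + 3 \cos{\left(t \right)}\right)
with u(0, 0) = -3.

Substitute the ansatz u = A t x + B \cos{\left(t \right)} into the left-hand side.
Derivatives of the ansatz:
  u_xx = 0
  u_t = A x - B \sin{\left(t \right)}
Term by term:
  -2·u_xx = 0
  -3·u·u_t = - 3 A^{2} t x^{2} + 3 A B t x \sin{\left(t \right)} - 3 A B x \cos{\left(t \right)} + 3 B^{2} \sin{\left(t \right)} \cos{\left(t \right)}
So the left-hand side equals
  - 3 A^{2} t x^{2} + 3 A B t x \sin{\left(t \right)} - 3 A B x \cos{\left(t \right)} + 3 B^{2} \sin{\left(t \right)} \cos{\left(t \right)}
This must equal f(x, t) identically; expanded, f = - 75 t x^{2} + 45 t x \sin{\left(t \right)} - 45 x \cos{\left(t \right)} + 27 \sin{\left(t \right)} \cos{\left(t \right)}.
Matching coefficients of the independent functions:
  [t x^{2}]:  - 3 A^{2} = -75
  [x \cos{\left(t \right)}]:  - 3 A B = -45
  [\sin{\left(t \right)} \cos{\left(t \right)}]:  3 B^{2} = 27
  [t x \sin{\left(t \right)}]:  3 A B = 45
These equations allow (A, B) = (-5, -3) or (5, 3).
Impose the point condition(s):
  u(0, 0) = -3  ⟹  B = -3
Only A = -5, B = -3 satisfies everything.
Hence u(x, t) = - 5 t x - 3 \cos{\left(t \right)}.

Answer: u(x, t) = - 5 t x - 3 \cos{\left(t \right)}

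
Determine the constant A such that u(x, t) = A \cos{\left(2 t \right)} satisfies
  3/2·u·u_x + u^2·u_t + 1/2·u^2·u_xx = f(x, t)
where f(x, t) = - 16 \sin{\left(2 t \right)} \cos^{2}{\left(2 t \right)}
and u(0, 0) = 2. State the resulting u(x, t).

Substitute the ansatz u = A \cos{\left(2 t \right)} into the left-hand side.
Derivatives of the ansatz:
  u_x = 0
  u_t = - 2 A \sin{\left(2 t \right)}
  u_xx = 0
Term by term:
  3/2·u·u_x = 0
  u^2·u_t = - 2 A^{3} \sin{\left(2 t \right)} \cos^{2}{\left(2 t \right)}
  1/2·u^2·u_xx = 0
So the left-hand side equals
  - 2 A^{3} \sin{\left(2 t \right)} \cos^{2}{\left(2 t \right)}
This must equal f(x, t) = - 16 \sin{\left(2 t \right)} \cos^{2}{\left(2 t \right)} identically.
Matching coefficients of the independent functions:
  [\sin{\left(2 t \right)} \cos^{2}{\left(2 t \right)}]:  - 2 A^{3} = -16
Solving: A = 2.
Check against the point condition:
  u(0, 0) = 2  ⟹  A = 2  ✓
Hence u(x, t) = 2 \cos{\left(2 t \right)}.

Answer: u(x, t) = 2 \cos{\left(2 t \right)}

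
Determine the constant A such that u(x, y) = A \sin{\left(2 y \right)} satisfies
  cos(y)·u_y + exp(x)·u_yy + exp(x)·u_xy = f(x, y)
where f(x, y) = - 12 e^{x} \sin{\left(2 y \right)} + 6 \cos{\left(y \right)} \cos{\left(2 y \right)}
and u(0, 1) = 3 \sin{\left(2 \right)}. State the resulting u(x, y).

Substitute the ansatz u = A \sin{\left(2 y \right)} into the left-hand side.
Derivatives of the ansatz:
  u_y = 2 A \cos{\left(2 y \right)}
  u_yy = - 4 A \sin{\left(2 y \right)}
  u_xy = 0
Term by term:
  cos(y)·u_y = 2 A \cos{\left(y \right)} \cos{\left(2 y \right)}
  exp(x)·u_yy = - 4 A e^{x} \sin{\left(2 y \right)}
  exp(x)·u_xy = 0
So the left-hand side equals
  - 4 A e^{x} \sin{\left(2 y \right)} + 2 A \cos{\left(y \right)} \cos{\left(2 y \right)}
This must equal f(x, y) = - 12 e^{x} \sin{\left(2 y \right)} + 6 \cos{\left(y \right)} \cos{\left(2 y \right)} identically.
Matching coefficients of the independent functions:
  [e^{x} \sin{\left(2 y \right)}]:  - 4 A = -12
  [\cos{\left(y \right)} \cos{\left(2 y \right)}]:  2 A = 6
Solving: A = 3.
Check against the point condition:
  u(0, 1) = 3 \sin{\left(2 \right)}  ⟹  A \sin{\left(2 \right)} = 3 \sin{\left(2 \right)}  ✓
Hence u(x, y) = 3 \sin{\left(2 y \right)}.

Answer: u(x, y) = 3 \sin{\left(2 y \right)}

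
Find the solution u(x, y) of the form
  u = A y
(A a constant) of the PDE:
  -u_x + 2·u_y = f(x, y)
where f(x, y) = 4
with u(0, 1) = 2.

Substitute the ansatz u = A y into the left-hand side.
Derivatives of the ansatz:
  u_x = 0
  u_y = A
Term by term:
  -u_x = 0
  2·u_y = 2 A
So the left-hand side equals
  2 A
This must equal f(x, y) = 4 identically.
Matching coefficients of the independent functions:
  [constant term]:  2 A = 4
Solving: A = 2.
Check against the point condition:
  u(0, 1) = 2  ⟹  A = 2  ✓
Hence u(x, y) = 2 y.

Answer: u(x, y) = 2 y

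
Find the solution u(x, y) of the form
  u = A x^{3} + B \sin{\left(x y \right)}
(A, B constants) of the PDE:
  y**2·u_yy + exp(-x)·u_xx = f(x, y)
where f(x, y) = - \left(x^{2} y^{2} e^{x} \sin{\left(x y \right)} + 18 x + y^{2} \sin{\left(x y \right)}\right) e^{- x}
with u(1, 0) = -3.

Substitute the ansatz u = A x^{3} + B \sin{\left(x y \right)} into the left-hand side.
Derivatives of the ansatz:
  u_yy = - B x^{2} \sin{\left(x y \right)}
  u_xx = 6 A x - B y^{2} \sin{\left(x y \right)}
Term by term:
  y**2·u_yy = - B x^{2} y^{2} \sin{\left(x y \right)}
  exp(-x)·u_xx = 6 A x e^{- x} - B y^{2} e^{- x} \sin{\left(x y \right)}
So the left-hand side equals
  6 A x e^{- x} - B x^{2} y^{2} \sin{\left(x y \right)} - B y^{2} e^{- x} \sin{\left(x y \right)}
This must equal f(x, y) identically; expanded, f = - x^{2} y^{2} \sin{\left(x y \right)} - 18 x e^{- x} - y^{2} e^{- x} \sin{\left(x y \right)}.
Matching coefficients of the independent functions:
  [x e^{- x}]:  6 A = -18
  [x^{2} y^{2} \sin{\left(x y \right)}, y^{2} e^{- x} \sin{\left(x y \right)}]:  - B = -1
Solving: A = -3, B = 1.
Check against the point condition:
  u(1, 0) = -3  ⟹  A = -3  ✓
Hence u(x, y) = - 3 x^{3} + \sin{\left(x y \right)}.

Answer: u(x, y) = - 3 x^{3} + \sin{\left(x y \right)}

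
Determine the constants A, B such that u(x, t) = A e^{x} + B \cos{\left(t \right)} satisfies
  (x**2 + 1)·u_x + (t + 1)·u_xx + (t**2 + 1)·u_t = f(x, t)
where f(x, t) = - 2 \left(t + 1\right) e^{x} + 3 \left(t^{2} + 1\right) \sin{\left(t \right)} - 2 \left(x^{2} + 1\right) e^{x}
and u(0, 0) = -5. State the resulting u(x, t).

Substitute the ansatz u = A e^{x} + B \cos{\left(t \right)} into the left-hand side.
Derivatives of the ansatz:
  u_x = A e^{x}
  u_xx = A e^{x}
  u_t = - B \sin{\left(t \right)}
Term by term:
  (x**2 + 1)·u_x = A x^{2} e^{x} + A e^{x}
  (t + 1)·u_xx = A t e^{x} + A e^{x}
  (t**2 + 1)·u_t = - B t^{2} \sin{\left(t \right)} - B \sin{\left(t \right)}
So the left-hand side equals
  A t e^{x} + A x^{2} e^{x} + 2 A e^{x} - B t^{2} \sin{\left(t \right)} - B \sin{\left(t \right)}
This must equal f(x, t) identically; expanded, f = 3 t^{2} \sin{\left(t \right)} - 2 t e^{x} - 2 x^{2} e^{x} - 4 e^{x} + 3 \sin{\left(t \right)}.
Matching coefficients of the independent functions:
  [t e^{x}, x^{2} e^{x}]:  A = -2
  [t^{2} \sin{\left(t \right)}, \sin{\left(t \right)}]:  - B = 3
  [e^{x}]:  2 A = -4
Solving: A = -2, B = -3.
Check against the point condition:
  u(0, 0) = -5  ⟹  A + B = -5  ✓
Hence u(x, t) = - 2 e^{x} - 3 \cos{\left(t \right)}.

Answer: u(x, t) = - 2 e^{x} - 3 \cos{\left(t \right)}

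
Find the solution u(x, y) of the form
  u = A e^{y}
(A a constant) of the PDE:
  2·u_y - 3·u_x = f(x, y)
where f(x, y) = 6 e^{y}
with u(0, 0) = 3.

Answer: u(x, y) = 3 e^{y}

Derivation:
Substitute the ansatz u = A e^{y} into the left-hand side.
Derivatives of the ansatz:
  u_y = A e^{y}
  u_x = 0
Term by term:
  2·u_y = 2 A e^{y}
  -3·u_x = 0
So the left-hand side equals
  2 A e^{y}
This must equal f(x, y) = 6 e^{y} identically.
Matching coefficients of the independent functions:
  [e^{y}]:  2 A = 6
Solving: A = 3.
Check against the point condition:
  u(0, 0) = 3  ⟹  A = 3  ✓
Hence u(x, y) = 3 e^{y}.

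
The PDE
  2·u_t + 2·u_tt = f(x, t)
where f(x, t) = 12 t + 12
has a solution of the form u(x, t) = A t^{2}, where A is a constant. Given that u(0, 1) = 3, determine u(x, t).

Substitute the ansatz u = A t^{2} into the left-hand side.
Derivatives of the ansatz:
  u_t = 2 A t
  u_tt = 2 A
Term by term:
  2·u_t = 4 A t
  2·u_tt = 4 A
So the left-hand side equals
  4 A t + 4 A
This must equal f(x, t) = 12 t + 12 identically.
Matching coefficients of the independent functions:
  [constant term, t]:  4 A = 12
Solving: A = 3.
Check against the point condition:
  u(0, 1) = 3  ⟹  A = 3  ✓
Hence u(x, t) = 3 t^{2}.

Answer: u(x, t) = 3 t^{2}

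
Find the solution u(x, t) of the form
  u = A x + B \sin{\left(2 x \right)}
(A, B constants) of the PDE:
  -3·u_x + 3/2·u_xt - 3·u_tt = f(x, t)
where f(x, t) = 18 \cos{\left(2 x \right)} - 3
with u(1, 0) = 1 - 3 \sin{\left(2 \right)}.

Answer: u(x, t) = x - 3 \sin{\left(2 x \right)}

Derivation:
Substitute the ansatz u = A x + B \sin{\left(2 x \right)} into the left-hand side.
Derivatives of the ansatz:
  u_x = A + 2 B \cos{\left(2 x \right)}
  u_xt = 0
  u_tt = 0
Term by term:
  -3·u_x = - 3 A - 6 B \cos{\left(2 x \right)}
  3/2·u_xt = 0
  -3·u_tt = 0
So the left-hand side equals
  - 3 A - 6 B \cos{\left(2 x \right)}
This must equal f(x, t) = 18 \cos{\left(2 x \right)} - 3 identically.
Matching coefficients of the independent functions:
  [constant term]:  - 3 A = -3
  [\cos{\left(2 x \right)}]:  - 6 B = 18
Solving: A = 1, B = -3.
Check against the point condition:
  u(1, 0) = 1 - 3 \sin{\left(2 \right)}  ⟹  A + B \sin{\left(2 \right)} = 1 - 3 \sin{\left(2 \right)}  ✓
Hence u(x, t) = x - 3 \sin{\left(2 x \right)}.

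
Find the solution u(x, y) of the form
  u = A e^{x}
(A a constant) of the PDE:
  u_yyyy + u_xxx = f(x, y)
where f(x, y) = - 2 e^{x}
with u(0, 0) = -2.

Answer: u(x, y) = - 2 e^{x}

Derivation:
Substitute the ansatz u = A e^{x} into the left-hand side.
Derivatives of the ansatz:
  u_yyyy = 0
  u_xxx = A e^{x}
Term by term:
  u_yyyy = 0
  u_xxx = A e^{x}
So the left-hand side equals
  A e^{x}
This must equal f(x, y) = - 2 e^{x} identically.
Matching coefficients of the independent functions:
  [e^{x}]:  A = -2
Solving: A = -2.
Check against the point condition:
  u(0, 0) = -2  ⟹  A = -2  ✓
Hence u(x, y) = - 2 e^{x}.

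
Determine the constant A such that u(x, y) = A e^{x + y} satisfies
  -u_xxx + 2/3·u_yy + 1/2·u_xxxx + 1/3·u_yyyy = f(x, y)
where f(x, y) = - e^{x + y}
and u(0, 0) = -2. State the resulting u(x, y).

Substitute the ansatz u = A e^{x + y} into the left-hand side.
Derivatives of the ansatz:
  u_xxx = A e^{x} e^{y}
  u_yy = A e^{x} e^{y}
  u_xxxx = A e^{x} e^{y}
  u_yyyy = A e^{x} e^{y}
Term by term:
  -u_xxx = - A e^{x} e^{y}
  2/3·u_yy = \frac{2 A e^{x} e^{y}}{3}
  1/2·u_xxxx = \frac{A e^{x} e^{y}}{2}
  1/3·u_yyyy = \frac{A e^{x} e^{y}}{3}
So the left-hand side equals
  \frac{A e^{x} e^{y}}{2}
This must equal f(x, y) identically; expanded, f = - e^{x} e^{y}.
Matching coefficients of the independent functions:
  [e^{x} e^{y}]:  \frac{A}{2} = -1
Solving: A = -2.
Check against the point condition:
  u(0, 0) = -2  ⟹  A = -2  ✓
Hence u(x, y) = - 2 e^{x + y}.

Answer: u(x, y) = - 2 e^{x + y}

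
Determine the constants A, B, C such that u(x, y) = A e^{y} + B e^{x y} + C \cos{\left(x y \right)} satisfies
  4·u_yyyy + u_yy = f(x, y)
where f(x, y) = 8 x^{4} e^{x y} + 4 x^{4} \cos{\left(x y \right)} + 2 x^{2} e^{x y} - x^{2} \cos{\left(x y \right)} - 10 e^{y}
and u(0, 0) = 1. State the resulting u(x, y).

Substitute the ansatz u = A e^{y} + B e^{x y} + C \cos{\left(x y \right)} into the left-hand side.
Derivatives of the ansatz:
  u_yyyy = A e^{y} + B x^{4} e^{x y} + C x^{4} \cos{\left(x y \right)}
  u_yy = A e^{y} + B x^{2} e^{x y} - C x^{2} \cos{\left(x y \right)}
Term by term:
  4·u_yyyy = 4 A e^{y} + 4 B x^{4} e^{x y} + 4 C x^{4} \cos{\left(x y \right)}
  u_yy = A e^{y} + B x^{2} e^{x y} - C x^{2} \cos{\left(x y \right)}
So the left-hand side equals
  5 A e^{y} + 4 B x^{4} e^{x y} + B x^{2} e^{x y} + 4 C x^{4} \cos{\left(x y \right)} - C x^{2} \cos{\left(x y \right)}
This must equal f(x, y) = 8 x^{4} e^{x y} + 4 x^{4} \cos{\left(x y \right)} + 2 x^{2} e^{x y} - x^{2} \cos{\left(x y \right)} - 10 e^{y} identically.
Matching coefficients of the independent functions:
  [x^{2} e^{x y}]:  B = 2
  [x^{2} \cos{\left(x y \right)}]:  - C = -1
  [x^{4} e^{x y}]:  4 B = 8
  [x^{4} \cos{\left(x y \right)}]:  4 C = 4
  [e^{y}]:  5 A = -10
Solving: A = -2, B = 2, C = 1.
Check against the point condition:
  u(0, 0) = 1  ⟹  A + B + C = 1  ✓
Hence u(x, y) = - 2 e^{y} + 2 e^{x y} + \cos{\left(x y \right)}.

Answer: u(x, y) = - 2 e^{y} + 2 e^{x y} + \cos{\left(x y \right)}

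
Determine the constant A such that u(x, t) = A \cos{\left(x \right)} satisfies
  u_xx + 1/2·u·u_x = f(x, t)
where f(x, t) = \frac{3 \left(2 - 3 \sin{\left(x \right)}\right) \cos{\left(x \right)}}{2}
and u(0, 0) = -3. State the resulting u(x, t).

Answer: u(x, t) = - 3 \cos{\left(x \right)}

Derivation:
Substitute the ansatz u = A \cos{\left(x \right)} into the left-hand side.
Derivatives of the ansatz:
  u_xx = - A \cos{\left(x \right)}
  u_x = - A \sin{\left(x \right)}
Term by term:
  u_xx = - A \cos{\left(x \right)}
  1/2·u·u_x = - \frac{A^{2} \sin{\left(x \right)} \cos{\left(x \right)}}{2}
So the left-hand side equals
  - \frac{A^{2} \sin{\left(x \right)} \cos{\left(x \right)}}{2} - A \cos{\left(x \right)}
This must equal f(x, t) identically; expanded, f = - \frac{9 \sin{\left(x \right)} \cos{\left(x \right)}}{2} + 3 \cos{\left(x \right)}.
Matching coefficients of the independent functions:
  [\sin{\left(x \right)} \cos{\left(x \right)}]:  - \frac{A^{2}}{2} = - \frac{9}{2}
  [\cos{\left(x \right)}]:  - A = 3
Solving: A = -3.
Check against the point condition:
  u(0, 0) = -3  ⟹  A = -3  ✓
Hence u(x, t) = - 3 \cos{\left(x \right)}.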